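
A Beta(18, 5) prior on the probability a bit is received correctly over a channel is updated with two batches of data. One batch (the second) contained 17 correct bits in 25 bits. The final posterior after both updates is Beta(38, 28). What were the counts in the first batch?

3 correct bits and 15 errors

Sequential conjugate updates are equivalent to a single update on the pooled data, so total successes = posterior α − prior α and total failures = posterior β − prior β.
Total across both batches: 38−18=20 correct bits, 28−5=23 errors.
Subtract the second batch: 20−17=3 correct bits and 23−8=15 errors.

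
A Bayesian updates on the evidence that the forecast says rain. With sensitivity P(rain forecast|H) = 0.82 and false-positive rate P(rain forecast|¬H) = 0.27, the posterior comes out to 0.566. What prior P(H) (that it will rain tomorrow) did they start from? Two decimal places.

P(H) = 0.30

In odds form, posterior odds = prior odds × likelihood ratio, so prior odds = posterior odds ÷ LR.
Posterior odds = 0.566/(1−0.566) = 1.3041. LR = 0.82/0.27 = 3.0370.
Prior odds = 1.3041/3.0370 = 0.4294, so P(H) = 0.4294/(1+0.4294) ≈ 0.30.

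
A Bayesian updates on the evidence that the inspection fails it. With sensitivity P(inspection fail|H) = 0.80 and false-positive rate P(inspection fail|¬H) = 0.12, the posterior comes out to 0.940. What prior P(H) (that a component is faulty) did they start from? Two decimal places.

In odds form, posterior odds = prior odds × likelihood ratio, so prior odds = posterior odds ÷ LR.
Posterior odds = 0.940/(1−0.940) = 15.6667. LR = 0.80/0.12 = 6.6667.
Prior odds = 15.6667/6.6667 = 2.3500, so P(H) = 2.3500/(1+2.3500) ≈ 0.70.

P(H) = 0.70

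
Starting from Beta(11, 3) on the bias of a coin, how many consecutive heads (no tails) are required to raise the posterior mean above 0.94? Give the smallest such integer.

After k heads and 0 tails the posterior is Beta(11+k, 3), with mean (11+k)/(11+3+k).
Set (11+k)/(14+k) > 0.94 and solve: k > (0.94·14 − 11)/(1 − 0.94) = 36.000.
The smallest integer exceeding 36.000 is 37.

k = 37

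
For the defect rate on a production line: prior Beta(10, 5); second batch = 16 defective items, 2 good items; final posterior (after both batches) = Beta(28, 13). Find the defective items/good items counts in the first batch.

Because Beta–binomial updating is additive in the counts, the combined data contributed (α_post−α_prior, β_post−β_prior) successes and failures.
Total across both batches: 28−10=18 defective items, 13−5=8 good items.
Subtract the second batch: 18−16=2 defective items and 8−2=6 good items.

2 defective items and 6 good items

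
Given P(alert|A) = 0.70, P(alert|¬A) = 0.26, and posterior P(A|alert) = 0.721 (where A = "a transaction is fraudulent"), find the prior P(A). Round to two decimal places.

Bayes' rule in odds form gives O(A|E) = O(A)·[P(E|A)/P(E|¬A)], hence O(A) = O(A|E)/LR.
Posterior odds = 0.721/(1−0.721) = 2.5842. LR = 0.70/0.26 = 2.6923.
Prior odds = 2.5842/2.6923 = 0.9598, so P(A) = 0.9598/(1+0.9598) ≈ 0.49.

P(A) = 0.49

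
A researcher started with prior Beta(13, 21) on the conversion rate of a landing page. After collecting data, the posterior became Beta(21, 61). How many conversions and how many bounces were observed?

8 conversions and 40 bounces

Under Beta–binomial conjugacy the posterior parameters are (a+s, b+f).
So s = 21 − 13 = 8 and f = 61 − 21 = 40.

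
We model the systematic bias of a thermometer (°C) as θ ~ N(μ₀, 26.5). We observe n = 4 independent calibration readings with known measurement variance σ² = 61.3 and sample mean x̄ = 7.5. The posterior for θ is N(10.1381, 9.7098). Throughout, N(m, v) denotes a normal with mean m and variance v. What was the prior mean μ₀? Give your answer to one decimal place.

The posterior mean is a precision-weighted average: μ_n = (τ₀μ₀ + τ_data·x̄)/(τ₀+τ_data), with τ₀=1/σ₀² and τ_data=n/σ².
Here τ₀ = 1/26.5 = 0.037736 and τ_data = 4/61.3 = 0.065253, so τ_n = 0.102989.
Rearranging for μ₀: μ₀ = (μ_n·τ_n − τ_data·x̄)/τ₀ = (10.1381·0.102989 − 0.065253·7.5) / 0.037736 = 0.554715/0.037736 ≈ 14.7.

μ₀ = 14.7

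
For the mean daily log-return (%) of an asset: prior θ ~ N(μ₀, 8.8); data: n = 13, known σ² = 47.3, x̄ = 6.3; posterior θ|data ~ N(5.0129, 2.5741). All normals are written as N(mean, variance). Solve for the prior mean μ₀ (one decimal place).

μ₀ = 1.9

The posterior mean is a precision-weighted average: μ_n = (τ₀μ₀ + τ_data·x̄)/(τ₀+τ_data), with τ₀=1/σ₀² and τ_data=n/σ².
Here τ₀ = 1/8.8 = 0.113636 and τ_data = 13/47.3 = 0.274841, so τ_n = 0.388477.
Rearranging for μ₀: μ₀ = (μ_n·τ_n − τ_data·x̄)/τ₀ = (5.0129·0.388477 − 0.274841·6.3) / 0.113636 = 0.215898/0.113636 ≈ 1.9.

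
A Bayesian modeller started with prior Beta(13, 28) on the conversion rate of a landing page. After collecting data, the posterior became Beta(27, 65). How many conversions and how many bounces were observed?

A Beta(α, β) prior with s successes and f failures in binomial data gives a Beta(α+s, β+f) posterior.
Match parameters: s=27−13=14, f=65−28=37.

14 conversions and 37 bounces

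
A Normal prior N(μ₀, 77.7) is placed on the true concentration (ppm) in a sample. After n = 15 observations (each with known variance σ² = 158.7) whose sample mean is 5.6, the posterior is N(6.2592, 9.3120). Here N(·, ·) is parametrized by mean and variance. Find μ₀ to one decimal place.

μ₀ = 11.1

The posterior mean is a precision-weighted average: μ_n = (τ₀μ₀ + τ_data·x̄)/(τ₀+τ_data), with τ₀=1/σ₀² and τ_data=n/σ².
Here τ₀ = 1/77.7 = 0.012870 and τ_data = 15/158.7 = 0.094518, so τ_n = 0.107388.
Rearranging for μ₀: μ₀ = (μ_n·τ_n − τ_data·x̄)/τ₀ = (6.2592·0.107388 − 0.094518·5.6) / 0.012870 = 0.142862/0.012870 ≈ 11.1.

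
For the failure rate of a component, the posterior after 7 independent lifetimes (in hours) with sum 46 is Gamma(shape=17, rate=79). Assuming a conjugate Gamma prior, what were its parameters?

Gamma(shape=10, rate=33)

Gamma–exponential conjugacy: posterior shape = α + n, posterior rate = β + Σtᵢ.
So α = 17 − 7 = 10 and β = 79 − 46 = 33.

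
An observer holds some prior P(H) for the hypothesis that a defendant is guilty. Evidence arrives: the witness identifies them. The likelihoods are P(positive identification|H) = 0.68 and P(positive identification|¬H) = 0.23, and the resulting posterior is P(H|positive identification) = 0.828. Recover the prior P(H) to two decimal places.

In odds form, posterior odds = prior odds × likelihood ratio, so prior odds = posterior odds ÷ LR.
Posterior odds = 0.828/(1−0.828) = 4.8140. LR = 0.68/0.23 = 2.9565.
Prior odds = 4.8140/2.9565 = 1.6283, so P(H) = 1.6283/(1+1.6283) ≈ 0.62.

P(H) = 0.62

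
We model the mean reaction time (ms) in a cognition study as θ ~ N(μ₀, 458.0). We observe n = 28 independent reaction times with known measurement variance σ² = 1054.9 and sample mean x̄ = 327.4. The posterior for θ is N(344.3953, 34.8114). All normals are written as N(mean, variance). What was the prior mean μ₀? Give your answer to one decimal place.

μ₀ = 551.0

The posterior mean is a precision-weighted average: μ_n = (τ₀μ₀ + τ_data·x̄)/(τ₀+τ_data), with τ₀=1/σ₀² and τ_data=n/σ².
Here τ₀ = 1/458.0 = 0.002183 and τ_data = 28/1054.9 = 0.026543, so τ_n = 0.028726.
Rearranging for μ₀: μ₀ = (μ_n·τ_n − τ_data·x̄)/τ₀ = (344.3953·0.028726 − 0.026543·327.4) / 0.002183 = 1.202921/0.002183 ≈ 551.0.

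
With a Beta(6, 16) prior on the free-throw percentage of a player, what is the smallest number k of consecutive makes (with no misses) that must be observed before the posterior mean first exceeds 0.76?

After k makes and 0 misses the posterior is Beta(6+k, 16), with mean (6+k)/(6+16+k).
Set (6+k)/(22+k) > 0.76 and solve: k > (0.76·22 − 6)/(1 − 0.76) = 44.667.
The smallest integer exceeding 44.667 is 45, and checking k=45: (51)/(67) = 0.7612 > 0.76.

k = 45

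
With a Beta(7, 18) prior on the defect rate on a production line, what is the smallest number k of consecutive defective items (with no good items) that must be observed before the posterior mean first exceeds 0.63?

After k defective items and 0 good items the posterior is Beta(7+k, 18), with mean (7+k)/(7+18+k).
Set (7+k)/(25+k) > 0.63 and solve: k > (0.63·25 − 7)/(1 − 0.63) = 23.649.
The smallest integer exceeding 23.649 is 24, and checking k=24: (31)/(49) = 0.6327 > 0.63.

k = 24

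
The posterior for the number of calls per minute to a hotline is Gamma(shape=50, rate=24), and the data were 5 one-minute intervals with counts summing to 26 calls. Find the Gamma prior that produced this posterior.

Gamma–Poisson conjugacy: posterior shape = α + Σxᵢ, posterior rate = β + n.
So α = 50 − 26 = 24 and β = 24 − 5 = 19.

Gamma(shape=24, rate=19)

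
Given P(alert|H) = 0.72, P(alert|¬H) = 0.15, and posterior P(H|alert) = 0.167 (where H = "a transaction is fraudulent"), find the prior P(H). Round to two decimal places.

In odds form, posterior odds = prior odds × likelihood ratio, so prior odds = posterior odds ÷ LR.
Posterior odds = 0.167/(1−0.167) = 0.2005. LR = 0.72/0.15 = 4.8000.
Prior odds = 0.2005/4.8000 = 0.0418, so P(H) = 0.0418/(1+0.0418) ≈ 0.04.

P(H) = 0.04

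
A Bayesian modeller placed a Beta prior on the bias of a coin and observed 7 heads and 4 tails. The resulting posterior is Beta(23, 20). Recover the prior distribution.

Under Beta–binomial conjugacy the posterior parameters are (α+s, β+f).
So α = 23 − 7 = 16 and β = 20 − 4 = 16.

Beta(16, 16)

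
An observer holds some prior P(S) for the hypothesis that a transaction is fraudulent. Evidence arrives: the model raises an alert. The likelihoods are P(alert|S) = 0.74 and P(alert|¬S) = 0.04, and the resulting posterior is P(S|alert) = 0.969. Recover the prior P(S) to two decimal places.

P(S) = 0.63

In odds form, posterior odds = prior odds × likelihood ratio, so prior odds = posterior odds ÷ LR.
Posterior odds = 0.969/(1−0.969) = 31.2581. LR = 0.74/0.04 = 18.5000.
Prior odds = 31.2581/18.5000 = 1.6896, so P(S) = 1.6896/(1+1.6896) ≈ 0.63.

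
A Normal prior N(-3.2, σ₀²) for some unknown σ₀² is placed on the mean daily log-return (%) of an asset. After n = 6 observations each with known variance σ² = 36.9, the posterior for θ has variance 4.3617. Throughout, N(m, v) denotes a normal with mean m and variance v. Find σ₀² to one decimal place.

σ₀² = 15.0

For the Normal–Normal model with known σ², precisions add: τ_n = τ₀ + n/σ².
So 1/σ₀² = 1/4.3617 − 6/36.9 = 0.229268 − 0.162602 = 0.066666.
Hence σ₀² = 1/0.066666 ≈ 15.0.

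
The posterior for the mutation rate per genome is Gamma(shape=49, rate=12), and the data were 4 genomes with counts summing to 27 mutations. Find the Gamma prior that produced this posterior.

Gamma(shape=22, rate=8)

A Gamma(α, β) prior (rate parametrization) on a Poisson rate with n observations summing to S gives posterior Gamma(α+S, β+n).
So α = 49 − 27 = 22 and β = 12 − 4 = 8.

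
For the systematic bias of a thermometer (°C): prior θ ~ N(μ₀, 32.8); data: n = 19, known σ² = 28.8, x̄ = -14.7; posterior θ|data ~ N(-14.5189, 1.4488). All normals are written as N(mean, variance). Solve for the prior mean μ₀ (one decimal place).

With known observation variance, the Normal–Normal posterior has precision τ_n = τ₀ + n/σ² and mean μ_n = (τ₀μ₀ + (n/σ²)x̄)/τ_n.
Here τ₀ = 1/32.8 = 0.030488 and τ_data = 19/28.8 = 0.659722, so τ_n = 0.690210.
Rearranging for μ₀: μ₀ = (μ_n·τ_n − τ_data·x̄)/τ₀ = (-14.5189·0.690210 − 0.659722·-14.7) / 0.030488 = -0.323177/0.030488 ≈ -10.6.

μ₀ = -10.6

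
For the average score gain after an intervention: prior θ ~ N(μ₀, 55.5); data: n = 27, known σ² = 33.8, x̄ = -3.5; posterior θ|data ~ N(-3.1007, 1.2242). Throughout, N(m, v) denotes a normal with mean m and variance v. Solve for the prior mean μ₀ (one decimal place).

μ₀ = 14.6

With known observation variance, the Normal–Normal posterior has precision τ_n = τ₀ + n/σ² and mean μ_n = (τ₀μ₀ + (n/σ²)x̄)/τ_n.
Here τ₀ = 1/55.5 = 0.018018 and τ_data = 27/33.8 = 0.798817, so τ_n = 0.816835.
Rearranging for μ₀: μ₀ = (μ_n·τ_n − τ_data·x̄)/τ₀ = (-3.1007·0.816835 − 0.798817·-3.5) / 0.018018 = 0.263099/0.018018 ≈ 14.6.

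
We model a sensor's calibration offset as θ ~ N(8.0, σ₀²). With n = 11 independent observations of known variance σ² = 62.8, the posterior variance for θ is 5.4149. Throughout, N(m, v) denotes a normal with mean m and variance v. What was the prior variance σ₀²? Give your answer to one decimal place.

For the Normal–Normal model with known σ², precisions add: τ_n = τ₀ + n/σ².
So 1/σ₀² = 1/5.4149 − 11/62.8 = 0.184676 − 0.175159 = 0.009517.
Hence σ₀² = 1/0.009517 ≈ 105.1.

σ₀² = 105.1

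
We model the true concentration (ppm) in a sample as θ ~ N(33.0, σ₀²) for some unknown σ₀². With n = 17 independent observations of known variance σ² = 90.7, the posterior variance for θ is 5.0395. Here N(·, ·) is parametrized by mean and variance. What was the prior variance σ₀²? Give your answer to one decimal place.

Posterior precision equals prior precision plus data precision: 1/σ_n² = 1/σ₀² + n/σ².
So 1/σ₀² = 1/5.0395 − 17/90.7 = 0.198432 − 0.187431 = 0.011001.
Hence σ₀² = 1/0.011001 ≈ 90.9.

σ₀² = 90.9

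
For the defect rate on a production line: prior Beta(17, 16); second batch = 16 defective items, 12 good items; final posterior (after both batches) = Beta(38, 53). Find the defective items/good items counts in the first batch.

Sequential conjugate updates are equivalent to a single update on the pooled data, so total successes = posterior α − prior α and total failures = posterior β − prior β.
Total across both batches: 38−17=21 defective items, 53−16=37 good items.
Subtract the second batch: 21−16=5 defective items and 37−12=25 good items.

5 defective items and 25 good items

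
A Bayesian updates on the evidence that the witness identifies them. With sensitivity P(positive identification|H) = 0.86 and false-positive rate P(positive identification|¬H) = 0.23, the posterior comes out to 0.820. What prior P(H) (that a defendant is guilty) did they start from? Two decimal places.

Bayes' rule in odds form gives O(H|E) = O(H)·[P(E|H)/P(E|¬H)], hence O(H) = O(H|E)/LR.
Posterior odds = 0.820/(1−0.820) = 4.5556. LR = 0.86/0.23 = 3.7391.
Prior odds = 4.5556/3.7391 = 1.2184, so P(H) = 1.2184/(1+1.2184) ≈ 0.55.

P(H) = 0.55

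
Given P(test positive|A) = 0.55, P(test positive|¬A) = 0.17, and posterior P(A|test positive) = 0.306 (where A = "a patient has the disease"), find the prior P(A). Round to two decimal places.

Bayes' rule in odds form gives O(A|E) = O(A)·[P(E|A)/P(E|¬A)], hence O(A) = O(A|E)/LR.
Posterior odds = 0.306/(1−0.306) = 0.4409. LR = 0.55/0.17 = 3.2353.
Prior odds = 0.4409/3.2353 = 0.1363, so P(A) = 0.1363/(1+0.1363) ≈ 0.12.

P(A) = 0.12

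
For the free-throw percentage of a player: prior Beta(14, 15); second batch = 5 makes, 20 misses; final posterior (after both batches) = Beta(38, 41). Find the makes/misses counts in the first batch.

Because Beta–binomial updating is additive in the counts, the combined data contributed (α_post−α_prior, β_post−β_prior) successes and failures.
Total across both batches: 38−14=24 makes, 41−15=26 misses.
Subtract the second batch: 24−5=19 makes and 26−20=6 misses.

19 makes and 6 misses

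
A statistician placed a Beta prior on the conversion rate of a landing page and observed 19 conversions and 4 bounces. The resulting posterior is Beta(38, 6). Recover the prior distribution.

Beta(19, 2)

Beta is conjugate to the binomial likelihood: posterior = Beta(a+s, b+f).
So a = 38 − 19 = 19 and b = 6 − 4 = 2.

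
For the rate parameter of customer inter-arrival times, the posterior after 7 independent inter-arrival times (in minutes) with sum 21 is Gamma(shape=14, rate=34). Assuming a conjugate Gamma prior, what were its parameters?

For an exponential likelihood with a Gamma(α, β) prior on the rate, n observations with total T give posterior Gamma(α+n, β+T).
So α = 14 − 7 = 7 and β = 34 − 21 = 13.

Gamma(shape=7, rate=13)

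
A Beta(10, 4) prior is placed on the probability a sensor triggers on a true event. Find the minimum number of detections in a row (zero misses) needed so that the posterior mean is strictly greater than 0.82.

k = 9

After k detections and 0 misses the posterior is Beta(10+k, 4), with mean (10+k)/(10+4+k).
Set (10+k)/(14+k) > 0.82 and solve: k > (0.82·14 − 10)/(1 − 0.82) = 8.222.
The smallest integer exceeding 8.222 is 9.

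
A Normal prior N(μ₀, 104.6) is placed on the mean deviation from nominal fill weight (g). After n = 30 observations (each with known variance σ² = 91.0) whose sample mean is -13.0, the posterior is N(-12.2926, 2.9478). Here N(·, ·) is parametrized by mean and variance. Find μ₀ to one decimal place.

With known observation variance, the Normal–Normal posterior has precision τ_n = τ₀ + n/σ² and mean μ_n = (τ₀μ₀ + (n/σ²)x̄)/τ_n.
Here τ₀ = 1/104.6 = 0.009560 and τ_data = 30/91.0 = 0.329670, so τ_n = 0.339230.
Rearranging for μ₀: μ₀ = (μ_n·τ_n − τ_data·x̄)/τ₀ = (-12.2926·0.339230 − 0.329670·-13.0) / 0.009560 = 0.115691/0.009560 ≈ 12.1.

μ₀ = 12.1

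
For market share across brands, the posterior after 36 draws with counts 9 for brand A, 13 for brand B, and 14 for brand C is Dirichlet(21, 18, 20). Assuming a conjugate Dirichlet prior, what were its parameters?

Dirichlet(12, 5, 6)

For a Dirichlet(α) prior with multinomial counts c, the posterior is Dirichlet(α + c) componentwise.
Subtract each count from the matching posterior parameter: 21−9=12, 18−13=5, 20−14=6.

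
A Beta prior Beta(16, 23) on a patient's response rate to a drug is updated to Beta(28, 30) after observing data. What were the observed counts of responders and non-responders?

12 responders and 7 non-responders

Under Beta–binomial conjugacy the posterior parameters are (a+s, b+f).
So s = 28 − 16 = 12 and f = 30 − 23 = 7.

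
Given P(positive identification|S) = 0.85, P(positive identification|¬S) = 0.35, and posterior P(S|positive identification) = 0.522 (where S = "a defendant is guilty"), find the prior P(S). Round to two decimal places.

In odds form, posterior odds = prior odds × likelihood ratio, so prior odds = posterior odds ÷ LR.
Posterior odds = 0.522/(1−0.522) = 1.0921. LR = 0.85/0.35 = 2.4286.
Prior odds = 1.0921/2.4286 = 0.4497, so P(S) = 0.4497/(1+0.4497) ≈ 0.31.

P(S) = 0.31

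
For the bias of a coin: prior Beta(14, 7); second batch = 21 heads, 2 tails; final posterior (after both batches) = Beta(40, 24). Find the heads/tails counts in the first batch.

Because Beta–binomial updating is additive in the counts, the combined data contributed (α_post−α_prior, β_post−β_prior) successes and failures.
Total across both batches: 40−14=26 heads, 24−7=17 tails.
Subtract the second batch: 26−21=5 heads and 17−2=15 tails.

5 heads and 15 tails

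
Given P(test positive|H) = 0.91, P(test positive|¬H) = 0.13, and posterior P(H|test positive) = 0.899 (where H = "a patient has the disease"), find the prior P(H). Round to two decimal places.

P(H) = 0.56

In odds form, posterior odds = prior odds × likelihood ratio, so prior odds = posterior odds ÷ LR.
Posterior odds = 0.899/(1−0.899) = 8.9010. LR = 0.91/0.13 = 7.0000.
Prior odds = 8.9010/7.0000 = 1.2716, so P(H) = 1.2716/(1+1.2716) ≈ 0.56.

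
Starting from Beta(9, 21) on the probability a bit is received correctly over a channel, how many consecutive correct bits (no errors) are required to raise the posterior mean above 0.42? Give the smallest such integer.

After k correct bits and 0 errors the posterior is Beta(9+k, 21), with mean (9+k)/(9+21+k).
Set (9+k)/(30+k) > 0.42 and solve: k > (0.42·30 − 9)/(1 − 0.42) = 6.207.
The smallest integer exceeding 6.207 is 7.

k = 7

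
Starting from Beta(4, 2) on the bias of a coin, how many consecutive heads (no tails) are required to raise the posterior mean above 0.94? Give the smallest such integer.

After k heads and 0 tails the posterior is Beta(4+k, 2), with mean (4+k)/(4+2+k).
Set (4+k)/(6+k) > 0.94 and solve: k > (0.94·6 − 4)/(1 − 0.94) = 27.333.
The smallest integer exceeding 27.333 is 28, and checking k=28: (32)/(34) = 0.9412 > 0.94.

k = 28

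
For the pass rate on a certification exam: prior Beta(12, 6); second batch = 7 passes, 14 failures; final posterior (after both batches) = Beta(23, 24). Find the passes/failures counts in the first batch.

Sequential conjugate updates are equivalent to a single update on the pooled data, so total successes = posterior α − prior α and total failures = posterior β − prior β.
Total across both batches: 23−12=11 passes, 24−6=18 failures.
Subtract the second batch: 11−7=4 passes and 18−14=4 failures.

4 passes and 4 failures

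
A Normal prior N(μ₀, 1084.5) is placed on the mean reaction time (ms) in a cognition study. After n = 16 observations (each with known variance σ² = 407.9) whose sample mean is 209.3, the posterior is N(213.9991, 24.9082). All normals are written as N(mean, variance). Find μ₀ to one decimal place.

With known observation variance, the Normal–Normal posterior has precision τ_n = τ₀ + n/σ² and mean μ_n = (τ₀μ₀ + (n/σ²)x̄)/τ_n.
Here τ₀ = 1/1084.5 = 0.000922 and τ_data = 16/407.9 = 0.039225, so τ_n = 0.040147.
Rearranging for μ₀: μ₀ = (μ_n·τ_n − τ_data·x̄)/τ₀ = (213.9991·0.040147 − 0.039225·209.3) / 0.000922 = 0.381629/0.000922 ≈ 413.9.

μ₀ = 413.9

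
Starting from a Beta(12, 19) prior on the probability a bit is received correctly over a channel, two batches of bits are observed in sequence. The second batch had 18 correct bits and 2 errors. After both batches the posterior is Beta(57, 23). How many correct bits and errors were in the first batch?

27 correct bits and 2 errors

Sequential conjugate updates are equivalent to a single update on the pooled data, so total successes = posterior α − prior α and total failures = posterior β − prior β.
Total across both batches: 57−12=45 correct bits, 23−19=4 errors.
Subtract the second batch: 45−18=27 correct bits and 4−2=2 errors.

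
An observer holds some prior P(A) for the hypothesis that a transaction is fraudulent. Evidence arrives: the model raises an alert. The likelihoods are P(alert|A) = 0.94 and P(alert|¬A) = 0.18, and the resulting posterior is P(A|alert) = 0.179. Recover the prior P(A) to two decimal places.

In odds form, posterior odds = prior odds × likelihood ratio, so prior odds = posterior odds ÷ LR.
Posterior odds = 0.179/(1−0.179) = 0.2180. LR = 0.94/0.18 = 5.2222.
Prior odds = 0.2180/5.2222 = 0.0417, so P(A) = 0.0417/(1+0.0417) ≈ 0.04.

P(A) = 0.04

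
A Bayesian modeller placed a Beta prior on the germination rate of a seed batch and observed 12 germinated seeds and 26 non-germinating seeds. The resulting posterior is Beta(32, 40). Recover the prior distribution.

A Beta(a, b) prior with s successes and f failures in binomial data gives a Beta(a+s, b+f) posterior.
So a = 32 − 12 = 20 and b = 40 − 26 = 14.

Beta(20, 14)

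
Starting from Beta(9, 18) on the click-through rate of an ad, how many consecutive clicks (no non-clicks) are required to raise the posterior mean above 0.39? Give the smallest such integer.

After k clicks and 0 non-clicks the posterior is Beta(9+k, 18), with mean (9+k)/(9+18+k).
Set (9+k)/(27+k) > 0.39 and solve: k > (0.39·27 − 9)/(1 − 0.39) = 2.508.
The smallest integer exceeding 2.508 is 3.

k = 3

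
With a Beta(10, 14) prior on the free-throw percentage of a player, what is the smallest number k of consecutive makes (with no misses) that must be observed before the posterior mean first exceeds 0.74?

After k makes and 0 misses the posterior is Beta(10+k, 14), with mean (10+k)/(10+14+k).
Set (10+k)/(24+k) > 0.74 and solve: k > (0.74·24 − 10)/(1 − 0.74) = 29.846.
The smallest integer exceeding 29.846 is 30, and checking k=30: (40)/(54) = 0.7407 > 0.74.

k = 30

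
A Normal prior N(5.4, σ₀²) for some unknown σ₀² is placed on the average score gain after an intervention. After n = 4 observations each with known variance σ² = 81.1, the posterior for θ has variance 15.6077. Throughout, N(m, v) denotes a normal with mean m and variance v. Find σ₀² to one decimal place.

Posterior precision equals prior precision plus data precision: 1/σ_n² = 1/σ₀² + n/σ².
So 1/σ₀² = 1/15.6077 − 4/81.1 = 0.064071 − 0.049322 = 0.014749.
Hence σ₀² = 1/0.014749 ≈ 67.8.

σ₀² = 67.8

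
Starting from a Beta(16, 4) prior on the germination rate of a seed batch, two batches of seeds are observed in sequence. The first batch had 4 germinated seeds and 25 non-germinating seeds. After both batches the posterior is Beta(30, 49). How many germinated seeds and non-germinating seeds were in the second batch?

10 germinated seeds and 20 non-germinating seeds

Sequential conjugate updates are equivalent to a single update on the pooled data, so total successes = posterior α − prior α and total failures = posterior β − prior β.
Total across both batches: 30−16=14 germinated seeds, 49−4=45 non-germinating seeds.
Subtract the first batch: 14−4=10 germinated seeds and 45−25=20 non-germinating seeds.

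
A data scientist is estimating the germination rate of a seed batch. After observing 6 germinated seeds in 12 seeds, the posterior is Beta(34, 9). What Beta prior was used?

Under Beta–binomial conjugacy the posterior parameters are (a+s, b+f).
So a = 34 − 6 = 28 and b = 9 − 6 = 3.

Beta(28, 3)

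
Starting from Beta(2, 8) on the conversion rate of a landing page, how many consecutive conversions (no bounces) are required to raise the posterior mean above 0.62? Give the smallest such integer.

After k conversions and 0 bounces the posterior is Beta(2+k, 8), with mean (2+k)/(2+8+k).
Set (2+k)/(10+k) > 0.62 and solve: k > (0.62·10 − 2)/(1 − 0.62) = 11.053.
The smallest integer exceeding 11.053 is 12, and checking k=12: (14)/(22) = 0.6364 > 0.62.

k = 12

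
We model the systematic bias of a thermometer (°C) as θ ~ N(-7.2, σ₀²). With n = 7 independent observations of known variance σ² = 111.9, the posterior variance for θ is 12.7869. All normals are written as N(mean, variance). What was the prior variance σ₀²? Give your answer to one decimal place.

σ₀² = 63.9

Posterior precision equals prior precision plus data precision: 1/σ_n² = 1/σ₀² + n/σ².
So 1/σ₀² = 1/12.7869 − 7/111.9 = 0.078205 − 0.062556 = 0.015649.
Hence σ₀² = 1/0.015649 ≈ 63.9.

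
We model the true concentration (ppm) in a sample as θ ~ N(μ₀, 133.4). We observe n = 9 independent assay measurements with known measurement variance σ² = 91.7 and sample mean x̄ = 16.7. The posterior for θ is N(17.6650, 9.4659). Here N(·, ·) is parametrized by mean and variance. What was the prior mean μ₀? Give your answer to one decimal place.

With known observation variance, the Normal–Normal posterior has precision τ_n = τ₀ + n/σ² and mean μ_n = (τ₀μ₀ + (n/σ²)x̄)/τ_n.
Here τ₀ = 1/133.4 = 0.007496 and τ_data = 9/91.7 = 0.098146, so τ_n = 0.105642.
Rearranging for μ₀: μ₀ = (μ_n·τ_n − τ_data·x̄)/τ₀ = (17.6650·0.105642 − 0.098146·16.7) / 0.007496 = 0.227128/0.007496 ≈ 30.3.

μ₀ = 30.3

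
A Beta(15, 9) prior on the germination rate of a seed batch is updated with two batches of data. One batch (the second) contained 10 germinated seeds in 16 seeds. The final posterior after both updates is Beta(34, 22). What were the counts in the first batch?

9 germinated seeds and 7 non-germinating seeds

Sequential conjugate updates are equivalent to a single update on the pooled data, so total successes = posterior α − prior α and total failures = posterior β − prior β.
Total across both batches: 34−15=19 germinated seeds, 22−9=13 non-germinating seeds.
Subtract the second batch: 19−10=9 germinated seeds and 13−6=7 non-germinating seeds.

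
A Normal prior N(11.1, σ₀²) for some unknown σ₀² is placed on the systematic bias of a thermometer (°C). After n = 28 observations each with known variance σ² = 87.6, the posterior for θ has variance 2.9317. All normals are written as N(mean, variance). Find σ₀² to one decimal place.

σ₀² = 46.6

For the Normal–Normal model with known σ², precisions add: τ_n = τ₀ + n/σ².
So 1/σ₀² = 1/2.9317 − 28/87.6 = 0.341099 − 0.319635 = 0.021464.
Hence σ₀² = 1/0.021464 ≈ 46.6.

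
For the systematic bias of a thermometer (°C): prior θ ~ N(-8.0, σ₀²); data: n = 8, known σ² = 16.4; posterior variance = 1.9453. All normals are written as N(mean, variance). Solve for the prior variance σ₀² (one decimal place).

For the Normal–Normal model with known σ², precisions add: τ_n = τ₀ + n/σ².
So 1/σ₀² = 1/1.9453 − 8/16.4 = 0.514060 − 0.487805 = 0.026255.
Hence σ₀² = 1/0.026255 ≈ 38.1.

σ₀² = 38.1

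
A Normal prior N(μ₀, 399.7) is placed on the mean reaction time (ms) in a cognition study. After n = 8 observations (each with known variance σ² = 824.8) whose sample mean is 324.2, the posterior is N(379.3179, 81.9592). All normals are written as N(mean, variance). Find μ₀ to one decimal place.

μ₀ = 593.0

The posterior mean is a precision-weighted average: μ_n = (τ₀μ₀ + τ_data·x̄)/(τ₀+τ_data), with τ₀=1/σ₀² and τ_data=n/σ².
Here τ₀ = 1/399.7 = 0.002502 and τ_data = 8/824.8 = 0.009699, so τ_n = 0.012201.
Rearranging for μ₀: μ₀ = (μ_n·τ_n − τ_data·x̄)/τ₀ = (379.3179·0.012201 − 0.009699·324.2) / 0.002502 = 1.483642/0.002502 ≈ 593.0.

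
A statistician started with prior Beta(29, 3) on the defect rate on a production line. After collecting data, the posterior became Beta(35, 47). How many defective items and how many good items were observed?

Under Beta–binomial conjugacy the posterior parameters are (a+s, b+f).
So s = 35 − 29 = 6 and f = 47 − 3 = 44.

6 defective items and 44 good items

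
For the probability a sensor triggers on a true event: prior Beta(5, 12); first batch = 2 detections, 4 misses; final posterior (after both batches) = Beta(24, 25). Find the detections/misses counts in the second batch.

Sequential conjugate updates are equivalent to a single update on the pooled data, so total successes = posterior α − prior α and total failures = posterior β − prior β.
Total across both batches: 24−5=19 detections, 25−12=13 misses.
Subtract the first batch: 19−2=17 detections and 13−4=9 misses.

17 detections and 9 misses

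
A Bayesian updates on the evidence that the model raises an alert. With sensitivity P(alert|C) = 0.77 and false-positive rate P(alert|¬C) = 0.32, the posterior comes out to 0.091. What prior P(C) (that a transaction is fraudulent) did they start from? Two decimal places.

P(C) = 0.04

Bayes' rule in odds form gives O(C|E) = O(C)·[P(E|C)/P(E|¬C)], hence O(C) = O(C|E)/LR.
Posterior odds = 0.091/(1−0.091) = 0.1001. LR = 0.77/0.32 = 2.4062.
Prior odds = 0.1001/2.4062 = 0.0416, so P(C) = 0.0416/(1+0.0416) ≈ 0.04.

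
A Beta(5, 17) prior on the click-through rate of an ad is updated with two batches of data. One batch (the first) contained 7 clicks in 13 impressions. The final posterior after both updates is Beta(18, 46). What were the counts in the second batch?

6 clicks and 23 non-clicks

Because Beta–binomial updating is additive in the counts, the combined data contributed (α_post−α_prior, β_post−β_prior) successes and failures.
Total across both batches: 18−5=13 clicks, 46−17=29 non-clicks.
Subtract the first batch: 13−7=6 clicks and 29−6=23 non-clicks.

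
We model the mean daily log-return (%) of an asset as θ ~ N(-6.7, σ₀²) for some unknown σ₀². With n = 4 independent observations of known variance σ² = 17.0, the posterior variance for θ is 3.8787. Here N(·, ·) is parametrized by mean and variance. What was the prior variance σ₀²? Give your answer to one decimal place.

For the Normal–Normal model with known σ², precisions add: τ_n = τ₀ + n/σ².
So 1/σ₀² = 1/3.8787 − 4/17.0 = 0.257818 − 0.235294 = 0.022524.
Hence σ₀² = 1/0.022524 ≈ 44.4.

σ₀² = 44.4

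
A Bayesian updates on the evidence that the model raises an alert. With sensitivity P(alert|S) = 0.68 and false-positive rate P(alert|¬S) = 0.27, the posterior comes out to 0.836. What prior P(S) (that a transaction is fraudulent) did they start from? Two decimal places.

Bayes' rule in odds form gives O(S|E) = O(S)·[P(E|S)/P(E|¬S)], hence O(S) = O(S|E)/LR.
Posterior odds = 0.836/(1−0.836) = 5.0976. LR = 0.68/0.27 = 2.5185.
Prior odds = 5.0976/2.5185 = 2.0241, so P(S) = 2.0241/(1+2.0241) ≈ 0.67.

P(S) = 0.67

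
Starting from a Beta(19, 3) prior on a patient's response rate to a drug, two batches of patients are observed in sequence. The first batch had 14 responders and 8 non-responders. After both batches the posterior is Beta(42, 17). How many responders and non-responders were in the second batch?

Sequential conjugate updates are equivalent to a single update on the pooled data, so total successes = posterior α − prior α and total failures = posterior β − prior β.
Total across both batches: 42−19=23 responders, 17−3=14 non-responders.
Subtract the first batch: 23−14=9 responders and 14−8=6 non-responders.

9 responders and 6 non-responders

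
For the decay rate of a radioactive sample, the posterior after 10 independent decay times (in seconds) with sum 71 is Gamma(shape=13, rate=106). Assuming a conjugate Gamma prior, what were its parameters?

Gamma–exponential conjugacy: posterior shape = α + n, posterior rate = β + Σtᵢ.
So α = 13 − 10 = 3 and β = 106 − 71 = 35.

Gamma(shape=3, rate=35)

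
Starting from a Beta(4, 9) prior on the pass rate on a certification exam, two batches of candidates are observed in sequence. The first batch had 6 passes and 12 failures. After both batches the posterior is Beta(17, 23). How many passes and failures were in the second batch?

Sequential conjugate updates are equivalent to a single update on the pooled data, so total successes = posterior α − prior α and total failures = posterior β − prior β.
Total across both batches: 17−4=13 passes, 23−9=14 failures.
Subtract the first batch: 13−6=7 passes and 14−12=2 failures.

7 passes and 2 failures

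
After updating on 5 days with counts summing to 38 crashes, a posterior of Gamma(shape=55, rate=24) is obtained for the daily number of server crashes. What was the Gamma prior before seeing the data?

A Gamma(α, β) prior (rate parametrization) on a Poisson rate with n observations summing to S gives posterior Gamma(α+S, β+n).
So α = 55 − 38 = 17 and β = 24 − 5 = 19.

Gamma(shape=17, rate=19)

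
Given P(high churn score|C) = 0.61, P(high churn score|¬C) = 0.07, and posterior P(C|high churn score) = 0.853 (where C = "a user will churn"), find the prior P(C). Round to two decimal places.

Bayes' rule in odds form gives O(C|E) = O(C)·[P(E|C)/P(E|¬C)], hence O(C) = O(C|E)/LR.
Posterior odds = 0.853/(1−0.853) = 5.8027. LR = 0.61/0.07 = 8.7143.
Prior odds = 5.8027/8.7143 = 0.6659, so P(C) = 0.6659/(1+0.6659) ≈ 0.40.

P(C) = 0.40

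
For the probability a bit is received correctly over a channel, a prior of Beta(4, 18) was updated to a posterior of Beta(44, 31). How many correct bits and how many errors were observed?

40 correct bits and 13 errors

A Beta(α, β) prior with s successes and f failures in binomial data gives a Beta(α+s, β+f) posterior.
Match parameters: s=44−4=40, f=31−18=13.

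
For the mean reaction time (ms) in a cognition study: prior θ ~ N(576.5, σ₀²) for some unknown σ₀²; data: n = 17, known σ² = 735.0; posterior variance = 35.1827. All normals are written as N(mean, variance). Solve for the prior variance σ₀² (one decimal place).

Posterior precision equals prior precision plus data precision: 1/σ_n² = 1/σ₀² + n/σ².
So 1/σ₀² = 1/35.1827 − 17/735.0 = 0.028423 − 0.023129 = 0.005294.
Hence σ₀² = 1/0.005294 ≈ 188.9.

σ₀² = 188.9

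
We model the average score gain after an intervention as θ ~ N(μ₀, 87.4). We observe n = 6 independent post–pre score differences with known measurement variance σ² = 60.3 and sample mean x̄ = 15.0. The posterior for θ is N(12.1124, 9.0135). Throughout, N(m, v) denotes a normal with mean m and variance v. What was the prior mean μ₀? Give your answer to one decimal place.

With known observation variance, the Normal–Normal posterior has precision τ_n = τ₀ + n/σ² and mean μ_n = (τ₀μ₀ + (n/σ²)x̄)/τ_n.
Here τ₀ = 1/87.4 = 0.011442 and τ_data = 6/60.3 = 0.099502, so τ_n = 0.110944.
Rearranging for μ₀: μ₀ = (μ_n·τ_n − τ_data·x̄)/τ₀ = (12.1124·0.110944 − 0.099502·15.0) / 0.011442 = -0.148732/0.011442 ≈ -13.0.

μ₀ = -13.0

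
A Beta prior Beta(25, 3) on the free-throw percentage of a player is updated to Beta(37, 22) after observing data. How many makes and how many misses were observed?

Under Beta–binomial conjugacy the posterior parameters are (α+s, β+f).
Match parameters: s=37−25=12, f=22−3=19.

12 makes and 19 misses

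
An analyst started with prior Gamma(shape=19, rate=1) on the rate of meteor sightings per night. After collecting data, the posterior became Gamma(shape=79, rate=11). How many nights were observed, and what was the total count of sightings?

n = 10 nights with total 60 sightings

Gamma–Poisson conjugacy: posterior shape = α + Σxᵢ, posterior rate = β + n.
Matching: Σxᵢ = 79 − 19 = 60 and n = 11 − 1 = 10.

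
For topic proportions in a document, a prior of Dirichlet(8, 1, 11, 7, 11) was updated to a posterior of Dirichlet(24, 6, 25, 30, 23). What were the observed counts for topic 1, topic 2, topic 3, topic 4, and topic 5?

For a Dirichlet(α) prior with multinomial counts c, the posterior is Dirichlet(α + c) componentwise.
Counts are posterior − prior componentwise: 24−8=16, 6−1=5, 25−11=14, 30−7=23, 23−11=12.

counts (16, 5, 14, 23, 12)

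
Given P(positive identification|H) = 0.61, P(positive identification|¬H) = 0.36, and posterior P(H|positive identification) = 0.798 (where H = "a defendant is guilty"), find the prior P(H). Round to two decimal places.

P(H) = 0.70

Bayes' rule in odds form gives O(H|E) = O(H)·[P(E|H)/P(E|¬H)], hence O(H) = O(H|E)/LR.
Posterior odds = 0.798/(1−0.798) = 3.9505. LR = 0.61/0.36 = 1.6944.
Prior odds = 3.9505/1.6944 = 2.3315, so P(H) = 2.3315/(1+2.3315) ≈ 0.70.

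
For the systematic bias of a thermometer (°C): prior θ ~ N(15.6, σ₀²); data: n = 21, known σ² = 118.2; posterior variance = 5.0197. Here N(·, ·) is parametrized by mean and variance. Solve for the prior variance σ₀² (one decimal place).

Posterior precision equals prior precision plus data precision: 1/σ_n² = 1/σ₀² + n/σ².
So 1/σ₀² = 1/5.0197 − 21/118.2 = 0.199215 − 0.177665 = 0.021550.
Hence σ₀² = 1/0.021550 ≈ 46.4.

σ₀² = 46.4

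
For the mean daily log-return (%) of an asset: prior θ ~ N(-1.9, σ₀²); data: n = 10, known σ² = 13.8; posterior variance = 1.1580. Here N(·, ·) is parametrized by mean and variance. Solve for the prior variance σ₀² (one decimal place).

For the Normal–Normal model with known σ², precisions add: τ_n = τ₀ + n/σ².
So 1/σ₀² = 1/1.1580 − 10/13.8 = 0.863558 − 0.724638 = 0.138920.
Hence σ₀² = 1/0.138920 ≈ 7.2.

σ₀² = 7.2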